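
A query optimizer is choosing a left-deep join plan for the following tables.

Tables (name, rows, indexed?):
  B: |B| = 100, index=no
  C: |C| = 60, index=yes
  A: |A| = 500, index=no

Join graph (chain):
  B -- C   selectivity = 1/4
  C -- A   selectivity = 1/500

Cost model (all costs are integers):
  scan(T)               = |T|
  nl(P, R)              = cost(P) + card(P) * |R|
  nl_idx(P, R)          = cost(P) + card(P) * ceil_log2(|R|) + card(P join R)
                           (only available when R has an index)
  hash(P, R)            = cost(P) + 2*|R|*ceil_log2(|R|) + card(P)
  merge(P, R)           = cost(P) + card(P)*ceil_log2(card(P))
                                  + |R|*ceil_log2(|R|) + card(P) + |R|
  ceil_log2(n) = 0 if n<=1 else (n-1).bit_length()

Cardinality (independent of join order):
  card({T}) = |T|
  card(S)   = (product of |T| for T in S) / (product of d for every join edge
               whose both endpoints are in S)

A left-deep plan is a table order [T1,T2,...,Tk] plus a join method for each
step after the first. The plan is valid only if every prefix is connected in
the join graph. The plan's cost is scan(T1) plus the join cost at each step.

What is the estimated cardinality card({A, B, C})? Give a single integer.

1500

Tables in S: A(500), B(100), C(60)
Edges inside S: B-C(d=4), C-A(d=500)
numerator = 500 * 100 * 60 = 3000000
denominator = 4 * 500 = 2000
card(S) = 3000000 / 2000 = 1500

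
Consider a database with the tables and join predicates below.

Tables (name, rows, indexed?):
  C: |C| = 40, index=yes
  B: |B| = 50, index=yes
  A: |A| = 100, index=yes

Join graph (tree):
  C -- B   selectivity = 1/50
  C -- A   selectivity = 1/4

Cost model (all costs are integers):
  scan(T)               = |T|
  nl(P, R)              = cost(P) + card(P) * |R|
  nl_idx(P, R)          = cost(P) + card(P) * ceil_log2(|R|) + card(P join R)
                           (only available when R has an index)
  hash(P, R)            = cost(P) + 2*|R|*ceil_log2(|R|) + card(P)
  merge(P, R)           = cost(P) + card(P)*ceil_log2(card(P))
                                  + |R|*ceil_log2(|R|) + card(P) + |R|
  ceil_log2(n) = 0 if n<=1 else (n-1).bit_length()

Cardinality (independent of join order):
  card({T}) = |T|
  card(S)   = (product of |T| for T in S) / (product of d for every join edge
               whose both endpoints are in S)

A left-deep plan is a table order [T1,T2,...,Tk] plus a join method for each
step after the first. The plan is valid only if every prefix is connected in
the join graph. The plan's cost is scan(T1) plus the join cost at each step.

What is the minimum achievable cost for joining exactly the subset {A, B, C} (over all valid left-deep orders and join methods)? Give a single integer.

Selinger DP over subsets of {A,B,C}:
  {C}: scan cost=40, card=40
  {B}: scan cost=50, card=50
  {A}: scan cost=100, card=100
  {BC}: card=40; try (B,nl_idx)→320, (C,nl_idx)→390, (C,hash)→580, (B,merge)→670, (C,merge)→680, (B,hash)→680 …(+2); best=320 via (B,nl_idx)
  {AC}: card=1000; try (C,hash)→680, (A,merge)→1120, (C,merge)→1180, (A,nl_idx)→1320, (A,hash)→1480, (C,nl_idx)→1700 …(+2); best=680 via (C,hash)
  {ABC}: card=1000; try (A,merge)→1400, (A,nl_idx)→1600, (A,hash)→1760, (B,hash)→2280, (A,nl)→4320, (B,nl_idx)→7680 …(+2); best=1400 via (A,merge)

1400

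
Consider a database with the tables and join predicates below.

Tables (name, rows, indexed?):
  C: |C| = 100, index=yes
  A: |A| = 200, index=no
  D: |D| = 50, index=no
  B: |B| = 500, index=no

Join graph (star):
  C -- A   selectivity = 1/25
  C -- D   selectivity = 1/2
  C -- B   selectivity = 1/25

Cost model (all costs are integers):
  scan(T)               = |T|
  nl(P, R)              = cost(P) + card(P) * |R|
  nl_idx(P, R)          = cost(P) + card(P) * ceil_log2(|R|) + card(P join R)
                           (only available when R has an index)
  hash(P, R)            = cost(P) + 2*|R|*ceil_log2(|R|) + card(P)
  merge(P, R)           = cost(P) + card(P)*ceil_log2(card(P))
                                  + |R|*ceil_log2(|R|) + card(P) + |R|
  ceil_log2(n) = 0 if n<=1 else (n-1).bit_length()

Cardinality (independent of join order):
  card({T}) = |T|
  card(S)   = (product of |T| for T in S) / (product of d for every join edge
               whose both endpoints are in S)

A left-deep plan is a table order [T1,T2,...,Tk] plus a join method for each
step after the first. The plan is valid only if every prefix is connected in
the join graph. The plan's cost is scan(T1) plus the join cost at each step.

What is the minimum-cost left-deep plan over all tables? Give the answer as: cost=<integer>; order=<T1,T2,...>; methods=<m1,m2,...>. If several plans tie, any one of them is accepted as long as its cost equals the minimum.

Selinger DP (subsets sized 1..n):
  {C}: scan cost=100, card=100
  {A}: scan cost=200, card=200
  {D}: scan cost=50, card=50
  {B}: scan cost=500, card=500
  {AC}: card=800; try (C,hash)→1800, (C,nl_idx)→2400, (A,merge)→2700, (C,merge)→2800, (A,hash)→3400, (A,nl)→20100 …(+1); best=1800 via (C,hash)
  {CD}: card=2500; try (D,hash)→800, (C,merge)→1200, (D,merge)→1250, (C,hash)→1500, (C,nl_idx)→2900, (C,nl)→5050 …(+1); best=800 via (D,hash)
  {BC}: card=2000; try (C,hash)→2400, (B,merge)→5900, (C,nl_idx)→6000, (C,merge)→6300, (B,hash)→9200, (B,nl)→50100 …(+1); best=2400 via (C,hash)
  {ACD}: card=20000; try (D,hash)→3200, (A,hash)→6500, (D,merge)→10950, (A,merge)→35100, (D,nl)→41800, (A,nl)→500800; best=3200 via (D,hash)
  {ABC}: card=16000; try (A,hash)→7600, (B,hash)→11600, (B,merge)→15600, (A,merge)→28200, (B,nl)→401800, (A,nl)→402400; best=7600 via (A,hash)
  {BCD}: card=50000; try (D,hash)→5000, (B,hash)→12300, (D,merge)→26750, (B,merge)→38300, (D,nl)→102400, (B,nl)→1250800; best=5000 via (D,hash)
  {ABCD}: card=400000; try (D,hash)→24200, (B,hash)→32200, (A,hash)→58200, (D,merge)→247950, (B,merge)→328200, (D,nl)→807600 …(+3); best=24200 via (D,hash)

cost=24200; order=B,C,A,D; methods=hash,hash,hash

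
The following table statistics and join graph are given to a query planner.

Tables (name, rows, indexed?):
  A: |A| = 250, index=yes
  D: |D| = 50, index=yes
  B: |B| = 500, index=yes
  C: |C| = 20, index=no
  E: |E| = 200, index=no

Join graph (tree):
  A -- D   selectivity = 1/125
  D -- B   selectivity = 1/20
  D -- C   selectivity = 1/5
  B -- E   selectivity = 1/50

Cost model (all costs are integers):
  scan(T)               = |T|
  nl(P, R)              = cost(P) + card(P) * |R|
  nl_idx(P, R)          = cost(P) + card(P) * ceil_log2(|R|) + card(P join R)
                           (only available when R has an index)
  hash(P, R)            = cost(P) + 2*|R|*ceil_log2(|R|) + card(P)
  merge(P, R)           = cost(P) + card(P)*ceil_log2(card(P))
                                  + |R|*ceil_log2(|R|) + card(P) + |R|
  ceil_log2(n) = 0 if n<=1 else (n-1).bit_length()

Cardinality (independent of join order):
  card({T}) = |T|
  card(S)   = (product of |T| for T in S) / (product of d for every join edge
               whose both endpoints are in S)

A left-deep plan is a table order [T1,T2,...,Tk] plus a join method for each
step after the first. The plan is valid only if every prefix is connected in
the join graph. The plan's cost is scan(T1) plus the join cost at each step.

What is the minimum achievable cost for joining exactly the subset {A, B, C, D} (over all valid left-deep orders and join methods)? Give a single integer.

6650

Selinger DP over subsets of {A,B,C,D}:
  {A}: scan cost=250, card=250
  {D}: scan cost=50, card=50
  {B}: scan cost=500, card=500
  {C}: scan cost=20, card=20
  {AD}: card=100; try (A,nl_idx)→550, (D,hash)→1100, (D,nl_idx)→1850, (A,merge)→2650, (D,merge)→2850, (A,hash)→4100 …(+2); best=550 via (A,nl_idx)
  {BD}: card=1250; try (D,hash)→1600, (B,nl_idx)→1750, (D,nl_idx)→4750, (B,merge)→5400, (D,merge)→5850, (B,hash)→9100 …(+2); best=1600 via (D,hash)
  {CD}: card=200; try (C,hash)→300, (D,nl_idx)→340, (D,merge)→490, (C,merge)→520, (D,hash)→640, (D,nl)→1020 …(+1); best=300 via (C,hash)
  {ABD}: card=2500; try (B,nl_idx)→3950, (B,merge)→6350, (A,hash)→6850, (B,hash)→9650, (A,nl_idx)→14100, (A,merge)→18850 …(+2); best=3950 via (B,nl_idx)
  {ACD}: card=400; try (C,hash)→850, (C,merge)→1470, (A,nl_idx)→2300, (C,nl)→2550, (A,merge)→4350, (A,hash)→4500 …(+1); best=850 via (C,hash)
  {BCD}: card=5000; try (C,hash)→3050, (B,merge)→7100, (B,nl_idx)→7100, (B,hash)→9500, (C,merge)→16720, (C,nl)→26600 …(+1); best=3050 via (C,hash)
  {ABCD}: card=10000; try (C,hash)→6650, (B,merge)→9850, (B,hash)→10250, (A,hash)→12050, (B,nl_idx)→14450, (C,merge)→36570 …(+5); best=6650 via (C,hash)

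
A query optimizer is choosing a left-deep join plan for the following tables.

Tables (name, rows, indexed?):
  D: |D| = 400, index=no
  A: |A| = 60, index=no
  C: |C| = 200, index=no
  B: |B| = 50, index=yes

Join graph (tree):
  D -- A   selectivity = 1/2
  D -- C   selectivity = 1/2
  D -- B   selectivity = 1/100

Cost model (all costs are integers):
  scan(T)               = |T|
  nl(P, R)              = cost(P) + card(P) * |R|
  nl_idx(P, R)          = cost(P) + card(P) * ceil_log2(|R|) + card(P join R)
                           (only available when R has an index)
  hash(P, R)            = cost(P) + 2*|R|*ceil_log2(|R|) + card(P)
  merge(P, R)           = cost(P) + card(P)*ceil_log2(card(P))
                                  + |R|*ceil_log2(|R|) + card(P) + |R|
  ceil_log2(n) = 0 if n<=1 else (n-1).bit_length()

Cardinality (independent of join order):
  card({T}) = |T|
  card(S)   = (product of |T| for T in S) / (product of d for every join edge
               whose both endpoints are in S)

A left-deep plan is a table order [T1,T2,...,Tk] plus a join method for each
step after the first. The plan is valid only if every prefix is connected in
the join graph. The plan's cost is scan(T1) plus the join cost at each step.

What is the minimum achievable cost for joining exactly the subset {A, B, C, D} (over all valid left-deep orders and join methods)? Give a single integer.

Selinger DP over subsets of {A,B,C,D}:
  {D}: scan cost=400, card=400
  {A}: scan cost=60, card=60
  {C}: scan cost=200, card=200
  {B}: scan cost=50, card=50
  {AD}: card=12000; try (A,hash)→1520, (D,merge)→4480, (A,merge)→4820, (D,hash)→7320, (D,nl)→24060, (A,nl)→24400; best=1520 via (A,hash)
  {CD}: card=40000; try (C,hash)→4000, (D,merge)→6000, (C,merge)→6200, (D,hash)→7600, (D,nl)→80200, (C,nl)→80400; best=4000 via (C,hash)
  {BD}: card=200; try (B,hash)→1400, (B,nl_idx)→3000, (D,merge)→4400, (B,merge)→4750, (D,hash)→7300, (D,nl)→20050 …(+1); best=1400 via (B,hash)
  {ACD}: card=1200000; try (C,hash)→16720, (A,hash)→44720, (C,merge)→183320, (A,merge)→684420, (C,nl)→2401520, (A,nl)→2404000; best=16720 via (C,hash)
  {ABD}: card=6000; try (A,hash)→2320, (A,merge)→3620, (A,nl)→13400, (B,hash)→14120, (B,nl_idx)→79520, (B,merge)→181870 …(+1); best=2320 via (A,hash)
  {BCD}: card=20000; try (C,hash)→4800, (C,merge)→5000, (C,nl)→41400, (B,hash)→44600, (B,nl_idx)→264000, (B,merge)→684350 …(+1); best=4800 via (C,hash)
  {ABCD}: card=600000; try (C,hash)→11520, (A,hash)→25520, (C,merge)→88120, (A,merge)→325220, (C,nl)→1202320, (A,nl)→1204800 …(+4); best=11520 via (C,hash)

11520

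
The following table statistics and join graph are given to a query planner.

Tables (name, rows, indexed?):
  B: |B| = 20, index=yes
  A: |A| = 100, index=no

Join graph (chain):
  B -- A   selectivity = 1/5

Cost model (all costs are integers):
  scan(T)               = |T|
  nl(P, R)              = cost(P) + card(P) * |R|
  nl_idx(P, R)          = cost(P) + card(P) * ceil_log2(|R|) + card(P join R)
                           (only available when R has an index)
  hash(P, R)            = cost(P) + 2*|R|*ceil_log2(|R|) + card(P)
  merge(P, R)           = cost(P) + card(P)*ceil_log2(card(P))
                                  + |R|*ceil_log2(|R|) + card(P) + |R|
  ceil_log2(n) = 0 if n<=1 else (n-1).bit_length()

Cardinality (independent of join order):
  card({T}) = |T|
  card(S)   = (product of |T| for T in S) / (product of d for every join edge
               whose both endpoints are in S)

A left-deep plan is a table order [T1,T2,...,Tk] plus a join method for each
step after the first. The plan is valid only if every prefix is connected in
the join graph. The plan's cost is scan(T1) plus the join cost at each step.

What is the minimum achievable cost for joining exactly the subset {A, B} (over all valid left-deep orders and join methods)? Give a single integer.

Selinger DP over subsets of {A,B}:
  {B}: scan cost=20, card=20
  {A}: scan cost=100, card=100
  {AB}: card=400; try (B,hash)→400, (A,merge)→940, (B,nl_idx)→1000, (B,merge)→1020, (A,hash)→1440, (A,nl)→2020 …(+1); best=400 via (B,hash)

400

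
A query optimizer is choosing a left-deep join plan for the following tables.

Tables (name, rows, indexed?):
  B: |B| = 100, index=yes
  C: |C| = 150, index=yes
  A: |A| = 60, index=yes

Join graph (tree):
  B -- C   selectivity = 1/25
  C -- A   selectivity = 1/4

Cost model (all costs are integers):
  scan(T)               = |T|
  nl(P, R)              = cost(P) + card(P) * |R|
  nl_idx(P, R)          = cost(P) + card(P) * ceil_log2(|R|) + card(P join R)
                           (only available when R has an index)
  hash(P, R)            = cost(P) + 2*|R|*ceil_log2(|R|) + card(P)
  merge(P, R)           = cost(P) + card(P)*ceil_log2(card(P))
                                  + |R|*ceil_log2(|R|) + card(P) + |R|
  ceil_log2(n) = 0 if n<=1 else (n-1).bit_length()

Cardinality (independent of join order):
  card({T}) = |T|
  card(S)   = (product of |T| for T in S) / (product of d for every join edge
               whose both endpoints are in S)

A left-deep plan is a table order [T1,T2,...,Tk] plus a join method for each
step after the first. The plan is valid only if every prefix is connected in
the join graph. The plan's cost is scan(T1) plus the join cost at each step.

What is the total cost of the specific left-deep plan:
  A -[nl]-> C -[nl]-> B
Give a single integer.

234060

step 1: scan A: cost=60, card=60
step 2: join C via nl
    card(P join C) = 60*150/(4) = 2250
    cost = 60 + 60*150 = 9060
step 3: join B via nl
    card(P join B) = 2250*100/(25) = 9000
    cost = 9060 + 2250*100 = 234060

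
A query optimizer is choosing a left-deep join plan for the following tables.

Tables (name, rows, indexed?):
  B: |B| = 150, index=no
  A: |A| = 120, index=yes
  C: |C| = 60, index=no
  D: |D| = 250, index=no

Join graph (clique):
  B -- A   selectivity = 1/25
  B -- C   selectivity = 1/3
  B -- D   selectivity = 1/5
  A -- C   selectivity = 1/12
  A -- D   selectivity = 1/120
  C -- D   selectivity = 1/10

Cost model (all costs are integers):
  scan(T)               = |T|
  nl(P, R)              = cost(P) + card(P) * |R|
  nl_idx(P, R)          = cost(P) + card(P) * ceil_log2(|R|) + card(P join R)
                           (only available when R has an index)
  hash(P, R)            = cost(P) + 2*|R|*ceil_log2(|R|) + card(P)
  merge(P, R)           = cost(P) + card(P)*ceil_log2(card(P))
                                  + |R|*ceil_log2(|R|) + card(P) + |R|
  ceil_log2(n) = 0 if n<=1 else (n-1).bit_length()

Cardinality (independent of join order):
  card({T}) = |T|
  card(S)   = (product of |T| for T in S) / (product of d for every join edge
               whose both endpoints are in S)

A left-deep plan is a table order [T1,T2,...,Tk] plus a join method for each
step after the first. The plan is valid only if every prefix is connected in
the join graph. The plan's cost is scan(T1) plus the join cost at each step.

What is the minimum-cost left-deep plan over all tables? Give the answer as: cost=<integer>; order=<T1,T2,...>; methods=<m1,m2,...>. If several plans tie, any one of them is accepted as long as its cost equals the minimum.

cost=5500; order=D,A,C,B; methods=hash,hash,merge

Selinger DP (subsets sized 1..n):
  {B}: scan cost=150, card=150
  {A}: scan cost=120, card=120
  {C}: scan cost=60, card=60
  {D}: scan cost=250, card=250
  {AB}: card=720; try (A,nl_idx)→1920, (A,hash)→1980, (B,merge)→2430, (A,merge)→2460, (B,hash)→2640, (B,nl)→18120 …(+1); best=1920 via (A,nl_idx)
  {BC}: card=3000; try (C,hash)→1020, (B,merge)→1830, (C,merge)→1920, (B,hash)→2520, (B,nl)→9060, (C,nl)→9150; best=1020 via (C,hash)
  {BD}: card=7500; try (B,hash)→2900, (D,merge)→3750, (B,merge)→3850, (D,hash)→4300, (D,nl)→37650, (B,nl)→37750; best=2900 via (B,hash)
  {AC}: card=600; try (C,hash)→960, (A,nl_idx)→1080, (A,merge)→1440, (C,merge)→1500, (A,hash)→1800, (A,nl)→7260 …(+1); best=960 via (C,hash)
  {AD}: card=250; try (A,hash)→2180, (A,nl_idx)→2250, (D,merge)→3330, (A,merge)→3460, (D,hash)→4240, (D,nl)→30120 …(+1); best=2180 via (A,hash)
  {CD}: card=1500; try (C,hash)→1220, (D,merge)→2730, (C,merge)→2920, (D,hash)→4120, (D,nl)→15060, (C,nl)→15250; best=1220 via (C,hash)
  {ABC}: card=1200; try (C,hash)→3360, (B,hash)→3960, (A,hash)→5700, (B,merge)→8910, (C,merge)→10260, (A,nl_idx)→23220 …(+4); best=3360 via (C,hash)
  {ABD}: card=300; try (B,hash)→4830, (B,merge)→5780, (D,hash)→6640, (A,hash)→12080, (D,merge)→12090, (B,nl)→39680 …(+4); best=4830 via (B,hash)
  {BCD}: card=15000; try (B,hash)→5120, (D,hash)→8020, (C,hash)→11120, (B,merge)→20570, (D,merge)→42270, (C,merge)→108320 …(+3); best=5120 via (B,hash)
  {ACD}: card=125; try (C,hash)→3150, (A,hash)→4400, (C,merge)→4850, (D,hash)→5560, (D,merge)→9810, (A,nl_idx)→11845 …(+4); best=3150 via (C,hash)
  {ABCD}: card=50; try (B,merge)→5500, (B,hash)→5675, (C,hash)→5850, (C,merge)→8250, (D,hash)→8560, (D,merge)→20010 …(+7); best=5500 via (B,merge)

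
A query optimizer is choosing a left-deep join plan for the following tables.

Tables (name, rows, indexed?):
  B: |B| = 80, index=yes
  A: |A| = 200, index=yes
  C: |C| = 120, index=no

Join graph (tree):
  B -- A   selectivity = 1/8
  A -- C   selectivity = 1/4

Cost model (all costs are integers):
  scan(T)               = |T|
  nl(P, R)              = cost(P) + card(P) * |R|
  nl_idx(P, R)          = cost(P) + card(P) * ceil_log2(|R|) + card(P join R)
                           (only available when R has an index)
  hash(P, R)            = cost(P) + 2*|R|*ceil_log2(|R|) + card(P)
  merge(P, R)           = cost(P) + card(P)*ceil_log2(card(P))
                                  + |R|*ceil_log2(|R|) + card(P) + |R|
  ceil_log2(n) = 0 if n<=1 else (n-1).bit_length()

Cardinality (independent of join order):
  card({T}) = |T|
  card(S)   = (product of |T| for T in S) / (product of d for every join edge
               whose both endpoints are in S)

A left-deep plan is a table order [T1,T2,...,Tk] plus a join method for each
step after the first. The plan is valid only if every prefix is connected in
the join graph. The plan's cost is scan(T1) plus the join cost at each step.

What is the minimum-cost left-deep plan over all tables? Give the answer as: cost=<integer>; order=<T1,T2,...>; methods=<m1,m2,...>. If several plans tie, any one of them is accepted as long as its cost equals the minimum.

Selinger DP (subsets sized 1..n):
  {B}: scan cost=80, card=80
  {A}: scan cost=200, card=200
  {C}: scan cost=120, card=120
  {AB}: card=2000; try (B,hash)→1520, (A,merge)→2520, (B,merge)→2640, (A,nl_idx)→2720, (A,hash)→3360, (B,nl_idx)→3600 …(+2); best=1520 via (B,hash)
  {AC}: card=6000; try (C,hash)→2080, (A,merge)→2880, (C,merge)→2960, (A,hash)→3440, (A,nl_idx)→7080, (A,nl)→24120 …(+1); best=2080 via (C,hash)
  {ABC}: card=60000; try (C,hash)→5200, (B,hash)→9200, (C,merge)→26480, (B,merge)→86720, (B,nl_idx)→104080, (C,nl)→241520 …(+1); best=5200 via (C,hash)

cost=5200; order=A,B,C; methods=hash,hash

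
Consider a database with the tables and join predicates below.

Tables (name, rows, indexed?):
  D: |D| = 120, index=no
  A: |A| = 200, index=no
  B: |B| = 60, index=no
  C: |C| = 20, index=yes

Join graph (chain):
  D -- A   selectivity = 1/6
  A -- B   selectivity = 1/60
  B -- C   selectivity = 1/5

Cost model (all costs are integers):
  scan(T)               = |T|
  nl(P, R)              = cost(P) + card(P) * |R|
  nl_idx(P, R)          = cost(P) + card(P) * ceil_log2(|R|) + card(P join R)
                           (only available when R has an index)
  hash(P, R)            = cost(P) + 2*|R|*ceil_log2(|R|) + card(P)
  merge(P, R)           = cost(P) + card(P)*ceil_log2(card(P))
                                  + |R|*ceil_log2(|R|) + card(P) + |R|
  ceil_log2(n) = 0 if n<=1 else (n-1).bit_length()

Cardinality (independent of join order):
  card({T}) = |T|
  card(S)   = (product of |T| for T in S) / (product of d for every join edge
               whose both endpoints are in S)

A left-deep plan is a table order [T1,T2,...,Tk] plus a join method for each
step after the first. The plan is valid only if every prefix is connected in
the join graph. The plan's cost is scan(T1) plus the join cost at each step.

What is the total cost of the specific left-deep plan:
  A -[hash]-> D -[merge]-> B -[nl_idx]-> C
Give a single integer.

step 1: scan A: cost=200, card=200
step 2: join D via hash
    card(P join D) = 200*120/(6) = 4000
    cost = 200 + 2*120*7 + 200 = 2080
step 3: join B via merge
    card(P join B) = 4000*60/(60) = 4000
    cost = 2080 + 4000*12 + 60*6 + 4000 + 60 = 54500
step 4: join C via nl_idx
    card(P join C) = 4000*20/(5) = 16000
    cost = 54500 + 4000*5 + 16000 = 90500

90500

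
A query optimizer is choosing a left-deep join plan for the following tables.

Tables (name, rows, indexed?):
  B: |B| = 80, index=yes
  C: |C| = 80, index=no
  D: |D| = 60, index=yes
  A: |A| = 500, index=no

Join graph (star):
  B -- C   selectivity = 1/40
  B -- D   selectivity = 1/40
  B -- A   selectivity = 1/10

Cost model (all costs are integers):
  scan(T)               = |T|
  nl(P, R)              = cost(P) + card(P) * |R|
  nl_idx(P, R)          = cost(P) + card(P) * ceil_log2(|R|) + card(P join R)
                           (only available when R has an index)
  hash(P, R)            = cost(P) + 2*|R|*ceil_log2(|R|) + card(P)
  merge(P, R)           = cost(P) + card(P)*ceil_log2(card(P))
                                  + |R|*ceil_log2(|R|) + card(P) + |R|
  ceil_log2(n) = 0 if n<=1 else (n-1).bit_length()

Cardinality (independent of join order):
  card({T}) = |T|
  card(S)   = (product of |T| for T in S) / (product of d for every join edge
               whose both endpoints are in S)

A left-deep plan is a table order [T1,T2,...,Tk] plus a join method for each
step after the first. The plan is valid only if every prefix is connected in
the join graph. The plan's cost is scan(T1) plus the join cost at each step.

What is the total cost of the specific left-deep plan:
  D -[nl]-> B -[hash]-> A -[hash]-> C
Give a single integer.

21100

step 1: scan D: cost=60, card=60
step 2: join B via nl
    card(P join B) = 60*80/(40) = 120
    cost = 60 + 60*80 = 4860
step 3: join A via hash
    card(P join A) = 120*500/(10) = 6000
    cost = 4860 + 2*500*9 + 120 = 13980
step 4: join C via hash
    card(P join C) = 6000*80/(40) = 12000
    cost = 13980 + 2*80*7 + 6000 = 21100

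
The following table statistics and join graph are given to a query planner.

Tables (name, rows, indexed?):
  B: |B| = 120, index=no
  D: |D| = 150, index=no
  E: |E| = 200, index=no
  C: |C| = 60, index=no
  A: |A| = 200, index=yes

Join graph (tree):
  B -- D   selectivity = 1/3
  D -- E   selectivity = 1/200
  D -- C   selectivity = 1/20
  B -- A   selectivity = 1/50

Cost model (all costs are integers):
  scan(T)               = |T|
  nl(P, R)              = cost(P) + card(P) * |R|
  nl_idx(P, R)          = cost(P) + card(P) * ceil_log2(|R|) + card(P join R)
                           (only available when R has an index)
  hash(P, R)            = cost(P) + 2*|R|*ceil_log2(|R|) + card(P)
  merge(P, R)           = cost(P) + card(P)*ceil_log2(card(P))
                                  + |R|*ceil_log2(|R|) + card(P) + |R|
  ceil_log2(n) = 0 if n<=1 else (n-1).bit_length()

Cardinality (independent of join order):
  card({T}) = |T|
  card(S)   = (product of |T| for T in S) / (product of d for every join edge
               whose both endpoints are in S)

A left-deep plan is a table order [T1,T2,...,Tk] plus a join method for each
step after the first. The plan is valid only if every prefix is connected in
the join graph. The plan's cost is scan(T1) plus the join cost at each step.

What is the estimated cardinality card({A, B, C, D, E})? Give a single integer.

72000

Tables in S: A(200), B(120), C(60), D(150), E(200)
Edges inside S: B-D(d=3), D-E(d=200), D-C(d=20), B-A(d=50)
numerator = 200 * 120 * 60 * 150 * 200 = 43200000000
denominator = 3 * 200 * 20 * 50 = 600000
card(S) = 43200000000 / 600000 = 72000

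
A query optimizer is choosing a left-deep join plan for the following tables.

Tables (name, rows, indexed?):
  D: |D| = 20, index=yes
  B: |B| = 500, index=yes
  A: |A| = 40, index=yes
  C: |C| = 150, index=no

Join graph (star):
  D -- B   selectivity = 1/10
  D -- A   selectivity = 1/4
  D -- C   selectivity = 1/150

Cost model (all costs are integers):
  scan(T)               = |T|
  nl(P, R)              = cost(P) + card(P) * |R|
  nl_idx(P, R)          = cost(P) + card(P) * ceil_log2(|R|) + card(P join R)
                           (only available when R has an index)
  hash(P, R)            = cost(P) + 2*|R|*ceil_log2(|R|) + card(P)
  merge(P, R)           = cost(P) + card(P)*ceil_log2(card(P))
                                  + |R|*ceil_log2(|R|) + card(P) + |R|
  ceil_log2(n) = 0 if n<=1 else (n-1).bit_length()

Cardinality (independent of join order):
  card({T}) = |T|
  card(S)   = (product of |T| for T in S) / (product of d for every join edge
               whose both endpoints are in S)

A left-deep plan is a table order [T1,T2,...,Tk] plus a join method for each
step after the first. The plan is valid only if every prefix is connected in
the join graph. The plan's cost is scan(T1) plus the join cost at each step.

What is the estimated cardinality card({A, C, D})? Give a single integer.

Tables in S: A(40), C(150), D(20)
Edges inside S: D-A(d=4), D-C(d=150)
numerator = 40 * 150 * 20 = 120000
denominator = 4 * 150 = 600
card(S) = 120000 / 600 = 200

200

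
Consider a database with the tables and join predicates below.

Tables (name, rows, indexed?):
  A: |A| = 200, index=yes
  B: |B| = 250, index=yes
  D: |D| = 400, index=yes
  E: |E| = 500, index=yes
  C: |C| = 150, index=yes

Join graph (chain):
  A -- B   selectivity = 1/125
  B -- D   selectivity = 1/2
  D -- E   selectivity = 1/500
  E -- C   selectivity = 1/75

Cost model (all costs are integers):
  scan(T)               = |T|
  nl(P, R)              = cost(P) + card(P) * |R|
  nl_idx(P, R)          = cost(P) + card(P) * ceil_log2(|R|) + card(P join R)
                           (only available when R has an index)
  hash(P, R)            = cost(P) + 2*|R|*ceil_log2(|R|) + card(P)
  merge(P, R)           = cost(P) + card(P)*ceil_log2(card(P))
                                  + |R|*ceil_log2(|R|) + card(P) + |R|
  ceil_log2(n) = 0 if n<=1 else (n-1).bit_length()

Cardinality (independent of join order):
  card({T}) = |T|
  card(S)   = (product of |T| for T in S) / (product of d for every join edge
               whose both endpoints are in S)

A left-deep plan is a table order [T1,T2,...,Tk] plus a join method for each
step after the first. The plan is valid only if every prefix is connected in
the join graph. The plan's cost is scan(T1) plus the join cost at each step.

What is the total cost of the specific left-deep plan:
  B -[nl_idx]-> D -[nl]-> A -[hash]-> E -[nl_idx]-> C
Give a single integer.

step 1: scan B: cost=250, card=250
step 2: join D via nl_idx
    card(P join D) = 250*400/(2) = 50000
    cost = 250 + 250*9 + 50000 = 52500
step 3: join A via nl
    card(P join A) = 50000*200/(125) = 80000
    cost = 52500 + 50000*200 = 10052500
step 4: join E via hash
    card(P join E) = 80000*500/(500) = 80000
    cost = 10052500 + 2*500*9 + 80000 = 10141500
step 5: join C via nl_idx
    card(P join C) = 80000*150/(75) = 160000
    cost = 10141500 + 80000*8 + 160000 = 10941500

10941500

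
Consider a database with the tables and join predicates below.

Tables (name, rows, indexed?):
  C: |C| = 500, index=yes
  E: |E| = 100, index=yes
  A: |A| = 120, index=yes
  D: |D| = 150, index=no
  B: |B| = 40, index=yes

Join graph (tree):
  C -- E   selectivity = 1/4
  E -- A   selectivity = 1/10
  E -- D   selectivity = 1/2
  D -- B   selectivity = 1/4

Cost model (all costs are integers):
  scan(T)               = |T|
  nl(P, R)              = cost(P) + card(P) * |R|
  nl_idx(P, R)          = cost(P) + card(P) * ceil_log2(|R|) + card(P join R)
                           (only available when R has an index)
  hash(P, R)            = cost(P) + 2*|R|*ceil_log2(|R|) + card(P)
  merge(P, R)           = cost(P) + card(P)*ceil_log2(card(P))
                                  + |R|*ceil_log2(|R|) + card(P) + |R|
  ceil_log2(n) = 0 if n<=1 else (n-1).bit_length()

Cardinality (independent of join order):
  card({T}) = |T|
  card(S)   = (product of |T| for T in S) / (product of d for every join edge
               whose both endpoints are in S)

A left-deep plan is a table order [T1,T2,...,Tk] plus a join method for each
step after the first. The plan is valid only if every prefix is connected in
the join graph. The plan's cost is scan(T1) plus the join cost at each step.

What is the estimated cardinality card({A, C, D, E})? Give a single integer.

11250000

Tables in S: A(120), C(500), D(150), E(100)
Edges inside S: C-E(d=4), E-A(d=10), E-D(d=2)
numerator = 120 * 500 * 150 * 100 = 900000000
denominator = 4 * 10 * 2 = 80
card(S) = 900000000 / 80 = 11250000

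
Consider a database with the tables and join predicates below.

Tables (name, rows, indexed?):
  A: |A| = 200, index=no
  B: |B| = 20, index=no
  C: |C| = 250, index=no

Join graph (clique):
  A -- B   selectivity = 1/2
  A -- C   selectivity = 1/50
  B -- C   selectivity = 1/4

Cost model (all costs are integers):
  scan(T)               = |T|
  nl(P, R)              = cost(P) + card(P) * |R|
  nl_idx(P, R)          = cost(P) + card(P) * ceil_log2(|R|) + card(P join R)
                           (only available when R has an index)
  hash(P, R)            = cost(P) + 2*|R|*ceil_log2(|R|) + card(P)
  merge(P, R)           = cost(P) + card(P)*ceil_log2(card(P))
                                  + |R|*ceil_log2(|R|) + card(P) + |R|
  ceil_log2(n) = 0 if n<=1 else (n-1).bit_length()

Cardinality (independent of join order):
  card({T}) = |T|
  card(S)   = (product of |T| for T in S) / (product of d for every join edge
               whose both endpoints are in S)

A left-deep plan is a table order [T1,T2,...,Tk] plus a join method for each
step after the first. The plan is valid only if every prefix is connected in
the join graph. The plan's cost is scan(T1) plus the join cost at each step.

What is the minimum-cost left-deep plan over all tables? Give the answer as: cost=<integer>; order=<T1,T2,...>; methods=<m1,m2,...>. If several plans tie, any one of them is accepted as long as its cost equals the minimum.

Selinger DP (subsets sized 1..n):
  {A}: scan cost=200, card=200
  {B}: scan cost=20, card=20
  {C}: scan cost=250, card=250
  {AB}: card=2000; try (B,hash)→600, (A,merge)→1940, (B,merge)→2120, (A,hash)→3240, (A,nl)→4020, (B,nl)→4200; best=600 via (B,hash)
  {AC}: card=1000; try (A,hash)→3700, (C,merge)→4250, (A,merge)→4300, (C,hash)→4400, (C,nl)→50200, (A,nl)→50250; best=3700 via (A,hash)
  {BC}: card=1250; try (B,hash)→700, (C,merge)→2390, (B,merge)→2620, (C,hash)→4040, (C,nl)→5020, (B,nl)→5250; best=700 via (B,hash)
  {ABC}: card=2500; try (B,hash)→4900, (A,hash)→5150, (C,hash)→6600, (B,merge)→14820, (A,merge)→17500, (B,nl)→23700 …(+3); best=4900 via (B,hash)

cost=4900; order=C,A,B; methods=hash,hash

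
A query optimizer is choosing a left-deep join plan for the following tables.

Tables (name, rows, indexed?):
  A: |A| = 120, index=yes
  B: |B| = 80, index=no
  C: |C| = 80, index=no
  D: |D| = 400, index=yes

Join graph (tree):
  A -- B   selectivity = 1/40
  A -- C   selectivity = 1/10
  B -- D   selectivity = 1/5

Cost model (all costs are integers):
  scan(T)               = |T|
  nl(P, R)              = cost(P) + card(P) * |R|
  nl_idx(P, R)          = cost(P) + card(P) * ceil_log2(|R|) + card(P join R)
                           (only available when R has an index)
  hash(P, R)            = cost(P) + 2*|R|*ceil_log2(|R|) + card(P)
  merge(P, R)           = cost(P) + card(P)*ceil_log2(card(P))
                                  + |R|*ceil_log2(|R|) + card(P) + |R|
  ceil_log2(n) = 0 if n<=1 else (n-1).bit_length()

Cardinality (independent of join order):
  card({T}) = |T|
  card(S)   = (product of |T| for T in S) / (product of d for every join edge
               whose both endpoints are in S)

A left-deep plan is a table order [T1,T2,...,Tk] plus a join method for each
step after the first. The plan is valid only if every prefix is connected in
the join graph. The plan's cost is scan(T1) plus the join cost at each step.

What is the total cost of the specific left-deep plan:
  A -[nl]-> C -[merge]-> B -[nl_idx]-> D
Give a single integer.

191800

step 1: scan A: cost=120, card=120
step 2: join C via nl
    card(P join C) = 120*80/(10) = 960
    cost = 120 + 120*80 = 9720
step 3: join B via merge
    card(P join B) = 960*80/(40) = 1920
    cost = 9720 + 960*10 + 80*7 + 960 + 80 = 20920
step 4: join D via nl_idx
    card(P join D) = 1920*400/(5) = 153600
    cost = 20920 + 1920*9 + 153600 = 191800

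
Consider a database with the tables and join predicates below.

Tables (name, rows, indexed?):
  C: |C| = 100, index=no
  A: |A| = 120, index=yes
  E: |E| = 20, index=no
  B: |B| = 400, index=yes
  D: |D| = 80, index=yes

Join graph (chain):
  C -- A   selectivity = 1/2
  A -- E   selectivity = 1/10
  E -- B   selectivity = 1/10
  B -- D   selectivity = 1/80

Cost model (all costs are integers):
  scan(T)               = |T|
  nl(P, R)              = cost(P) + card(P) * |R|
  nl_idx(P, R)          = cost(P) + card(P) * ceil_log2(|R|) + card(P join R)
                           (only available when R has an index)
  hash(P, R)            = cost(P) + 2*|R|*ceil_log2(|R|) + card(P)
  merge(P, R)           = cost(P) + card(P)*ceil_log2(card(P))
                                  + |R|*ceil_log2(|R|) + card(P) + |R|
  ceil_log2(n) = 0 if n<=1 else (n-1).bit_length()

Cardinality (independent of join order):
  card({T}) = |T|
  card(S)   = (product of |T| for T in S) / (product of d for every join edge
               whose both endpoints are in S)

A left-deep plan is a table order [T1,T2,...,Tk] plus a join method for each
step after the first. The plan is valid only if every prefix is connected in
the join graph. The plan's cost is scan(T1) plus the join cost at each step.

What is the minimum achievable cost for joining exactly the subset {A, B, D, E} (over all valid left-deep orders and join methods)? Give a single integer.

Selinger DP over subsets of {A,B,D,E}:
  {A}: scan cost=120, card=120
  {E}: scan cost=20, card=20
  {B}: scan cost=400, card=400
  {D}: scan cost=80, card=80
  {AE}: card=240; try (A,nl_idx)→400, (E,hash)→440, (A,merge)→1100, (E,merge)→1200, (A,hash)→1720, (A,nl)→2420 …(+1); best=400 via (A,nl_idx)
  {BE}: card=800; try (E,hash)→1000, (B,nl_idx)→1000, (B,merge)→4140, (E,merge)→4520, (B,hash)→7240, (B,nl)→8020 …(+1); best=1000 via (E,hash)
  {BD}: card=400; try (B,nl_idx)→1200, (D,hash)→1920, (D,nl_idx)→3600, (B,merge)→4720, (D,merge)→5040, (B,hash)→7360 …(+2); best=1200 via (B,nl_idx)
  {ABE}: card=9600; try (A,hash)→3480, (B,merge)→6560, (B,hash)→7840, (A,merge)→10760, (B,nl_idx)→12160, (A,nl_idx)→16200 …(+2); best=3480 via (A,hash)
  {BDE}: card=800; try (E,hash)→1800, (D,hash)→2920, (E,merge)→5320, (D,nl_idx)→7400, (E,nl)→9200, (D,merge)→10440 …(+1); best=1800 via (E,hash)
  {ABDE}: card=9600; try (A,hash)→4280, (A,merge)→11560, (D,hash)→14200, (A,nl_idx)→17000, (D,nl_idx)→80280, (A,nl)→97800 …(+2); best=4280 via (A,hash)

4280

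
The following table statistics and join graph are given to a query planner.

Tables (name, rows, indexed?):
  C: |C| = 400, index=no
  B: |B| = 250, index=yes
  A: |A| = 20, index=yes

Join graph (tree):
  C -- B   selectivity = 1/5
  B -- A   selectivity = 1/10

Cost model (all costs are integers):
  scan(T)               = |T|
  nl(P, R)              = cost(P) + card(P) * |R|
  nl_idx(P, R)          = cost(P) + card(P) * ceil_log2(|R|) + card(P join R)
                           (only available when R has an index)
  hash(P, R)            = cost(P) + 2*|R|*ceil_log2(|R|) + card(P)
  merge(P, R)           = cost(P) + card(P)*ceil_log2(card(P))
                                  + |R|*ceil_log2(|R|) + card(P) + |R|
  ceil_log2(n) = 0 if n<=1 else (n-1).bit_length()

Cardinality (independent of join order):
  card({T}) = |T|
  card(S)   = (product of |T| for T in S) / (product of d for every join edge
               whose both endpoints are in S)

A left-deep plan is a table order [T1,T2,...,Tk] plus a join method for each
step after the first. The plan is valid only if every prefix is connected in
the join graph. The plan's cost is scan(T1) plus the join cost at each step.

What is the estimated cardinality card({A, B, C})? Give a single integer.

40000

Tables in S: A(20), B(250), C(400)
Edges inside S: C-B(d=5), B-A(d=10)
numerator = 20 * 250 * 400 = 2000000
denominator = 5 * 10 = 50
card(S) = 2000000 / 50 = 40000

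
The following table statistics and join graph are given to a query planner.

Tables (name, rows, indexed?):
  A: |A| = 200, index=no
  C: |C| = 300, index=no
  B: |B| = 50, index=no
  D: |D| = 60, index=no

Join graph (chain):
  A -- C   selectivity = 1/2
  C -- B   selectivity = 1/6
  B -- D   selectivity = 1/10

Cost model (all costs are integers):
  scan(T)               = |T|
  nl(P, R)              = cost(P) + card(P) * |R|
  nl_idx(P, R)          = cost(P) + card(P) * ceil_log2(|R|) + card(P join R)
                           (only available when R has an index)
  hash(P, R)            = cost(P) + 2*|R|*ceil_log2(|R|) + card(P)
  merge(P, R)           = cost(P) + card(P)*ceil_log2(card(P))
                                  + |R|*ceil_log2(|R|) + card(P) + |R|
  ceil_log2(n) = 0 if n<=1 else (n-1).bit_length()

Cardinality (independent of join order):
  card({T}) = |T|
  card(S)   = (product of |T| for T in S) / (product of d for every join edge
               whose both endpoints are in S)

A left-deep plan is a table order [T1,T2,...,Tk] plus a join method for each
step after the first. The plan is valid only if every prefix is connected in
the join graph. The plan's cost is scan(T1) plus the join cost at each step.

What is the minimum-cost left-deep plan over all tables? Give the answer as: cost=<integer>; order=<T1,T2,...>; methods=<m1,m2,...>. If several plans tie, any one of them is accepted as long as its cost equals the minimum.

Selinger DP (subsets sized 1..n):
  {A}: scan cost=200, card=200
  {C}: scan cost=300, card=300
  {B}: scan cost=50, card=50
  {D}: scan cost=60, card=60
  {AC}: card=30000; try (A,hash)→3800, (C,merge)→5000, (A,merge)→5100, (C,hash)→5800, (C,nl)→60200, (A,nl)→60300; best=3800 via (A,hash)
  {BC}: card=2500; try (B,hash)→1200, (C,merge)→3400, (B,merge)→3650, (C,hash)→5500, (C,nl)→15050, (B,nl)→15300; best=1200 via (B,hash)
  {BD}: card=300; try (B,hash)→720, (D,hash)→820, (D,merge)→820, (B,merge)→830, (D,nl)→3050, (B,nl)→3060; best=720 via (B,hash)
  {ABC}: card=250000; try (A,hash)→6900, (B,hash)→34400, (A,merge)→35500, (B,merge)→484150, (A,nl)→501200, (B,nl)→1503800; best=6900 via (A,hash)
  {BCD}: card=15000; try (D,hash)→4420, (C,hash)→6420, (C,merge)→6720, (D,merge)→34120, (C,nl)→90720, (D,nl)→151200; best=4420 via (D,hash)
  {ABCD}: card=1500000; try (A,hash)→22620, (A,merge)→231220, (D,hash)→257620, (A,nl)→3004420, (D,merge)→4757320, (D,nl)→15006900; best=22620 via (A,hash)

cost=22620; order=C,B,D,A; methods=hash,hash,hash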